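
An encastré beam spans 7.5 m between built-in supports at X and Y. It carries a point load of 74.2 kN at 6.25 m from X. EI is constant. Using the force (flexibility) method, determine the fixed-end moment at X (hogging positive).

M_X = 12.88 kN·m

Release both end moments; the primary structure is a simply-supported span XY with redundants M_X and M_Y.
On the primary (simply-supported) span, the end slopes from the loading are:
  at X: point load 74.2 at a = 6.25: Pab(L + b)/(6LEI) = 112.7/EI
  at Y: point load 74.2 at a = 6.25: Pab(L + a)/(6LEI) = 177.1/EI
  θ_X0 = 112.7/EI,  θ_Y0 = 177.1/EI
Flexibility coefficients: a unit moment at one end gives L/(3EI) there and L/(6EI) at the far end, so f₁₁ = f₂₂ = 2.5/EI and f₁₂ = f₂₁ = 1.25/EI.
Compatibility — zero rotation at each built-in end:
  2.5 M_X + 1.25 M_Y = 112.7
  1.25 M_X + 2.5 M_Y = 177.1
Solving the pair gives M_X = 12.88 kN·m and M_Y = 64.41 kN·m (hogging).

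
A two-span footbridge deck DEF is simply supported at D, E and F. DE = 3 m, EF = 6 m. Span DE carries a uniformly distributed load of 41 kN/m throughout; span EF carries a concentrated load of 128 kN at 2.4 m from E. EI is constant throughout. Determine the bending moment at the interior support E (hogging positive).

Take M_E as the redundant. Released structure: two simple spans DE and EF with a hinge at E.
End slopes at the hinge E, treating each span as simply supported:
  span DE: UDL 41: wL³/(24EI) = 46.12/EI
  span EF: point load 128 at a = 2.4: Pab(L + b)/(6LEI) = 294.9/EI
  relative rotation θ_0 = (46.12 + 294.9)/EI = 341/EI
A unit hogging moment at E produces rotation L₁/(3EI) + L₂/(3EI) = 3/EI.
Compatibility: M_E·(L₁+L₂)/(3EI) = θ_0, giving M_E = 113.7 kN·m (hogging).

M_E = 113.7 kN·m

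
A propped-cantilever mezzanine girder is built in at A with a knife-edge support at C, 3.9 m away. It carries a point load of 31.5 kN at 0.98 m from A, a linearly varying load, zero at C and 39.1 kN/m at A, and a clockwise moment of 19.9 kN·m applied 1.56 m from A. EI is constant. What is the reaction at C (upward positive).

R_C = 22.88 kN

Choose R_C as the redundant. The primary structure is the cantilever fixed at A.
Primary-structure tip deflection at C by superposition:
  point load 31.5 at a = 0.98: Pa²(3L − a)/(6EI) = 54.05/EI
  triangular load, peak 39.1 at the fixed end: w₀L⁴/(30EI) = 301.5/EI
  clockwise couple 19.9 at a = 1.56: M₀a(2L − a)/(2EI) = 96.86/EI
  δ_0 = 452.4/EI
Flexibility coefficient — unit upward force at C: δ_{CC} = L³/(3EI) = 19.77/EI.
Compatibility at C: δ_0 − R_C·δ_{CC} = 0, so R_C = 452.4/19.77 = 22.88 kN.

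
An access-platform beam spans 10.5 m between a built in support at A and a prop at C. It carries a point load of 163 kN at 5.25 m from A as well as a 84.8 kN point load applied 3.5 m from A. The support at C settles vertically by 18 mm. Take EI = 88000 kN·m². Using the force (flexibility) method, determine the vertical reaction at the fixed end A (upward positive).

Take the reaction at C as the redundant and release it; the primary structure is a cantilever fixed at A.
Primary-structure tip deflection at C by superposition:
  point load 163 at a = 5.25: Pa²(3L − a)/(6EI) = 19656/EI
  point load 84.8 at a = 3.5: Pa²(3L − a)/(6EI) = 4848/EI
  δ_0 = 24503/EI
Tip deflection under a unit load at C: L³/(3EI) = 385.9/EI.
With EI = 88000 kN·m²: δ_0 = 0.27845 m and δ_{CC} = 0.004385 m/kN.
Compatibility — the beam at C must follow the support down by 0.018 m: δ_0 − R_C·δ_{CC} = 0.018, so R_C = (0.27845 − 0.018)/0.004385 = 59.4 kN.
Vertical equilibrium: R_A = ΣP − R_C = 247.8 − 59.4 = 188.4 kN.

R_A = 188.4 kN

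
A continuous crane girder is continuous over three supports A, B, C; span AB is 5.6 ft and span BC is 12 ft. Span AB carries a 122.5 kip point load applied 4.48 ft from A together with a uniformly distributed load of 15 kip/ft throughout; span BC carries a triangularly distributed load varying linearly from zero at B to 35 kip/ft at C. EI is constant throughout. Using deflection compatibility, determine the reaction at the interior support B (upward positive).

R_B = 275.6 kip

Insert a hinge at B; M_B is the redundant, and each span becomes simply supported.
Rotations at B on the released spans (each span's end-slope, ×1/EI):
  span AB: point load 122.5 at a = 4.48: Pab(L + a)/(6LEI) = 184.4/EI
  span AB: UDL 15: wL³/(24EI) = 109.8/EI
  span BC: triangular load, peak 35: 7w₀L³/(360EI) = 1176/EI
  relative rotation θ_0 = (294.2 + 1176)/EI = 1470/EI
A unit hogging moment at B produces rotation L₁/(3EI) + L₂/(3EI) = 5.867/EI.
Compatibility: M_B·(L₁+L₂)/(3EI) = θ_0, giving M_B = 250.6 kip·ft (hogging).
Span AB, ΣM about A with M_B applied at B: R_B^{AB}·5.6 = 784 + 250.6, so R_B^{AB} = 184.7 kip and R_A = 206.5 − 184.7 = 21.75 kip.
Span BC, ΣM about C: R_B^{BC}·12 = 840 + 250.6, so R_B^{BC} = 90.88 kip and R_C = 210 − 90.88 = 119.1 kip.
R_B = 184.7 + 90.88 = 275.6 kip.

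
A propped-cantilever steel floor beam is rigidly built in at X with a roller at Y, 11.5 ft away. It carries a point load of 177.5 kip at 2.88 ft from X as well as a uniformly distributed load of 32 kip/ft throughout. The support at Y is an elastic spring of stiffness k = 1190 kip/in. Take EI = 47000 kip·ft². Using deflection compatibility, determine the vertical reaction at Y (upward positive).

Release the roller at Y. Primary structure: cantilever fixed at X.
Primary-structure tip deflection at Y by superposition:
  point load 177.5 at a = 2.88: Pa²(3L − a)/(6EI) = 7759/EI
  UDL 32: wL⁴/(8EI) = 69960/EI
  δ_0 = 77719/EI
Tip deflection under a unit load at Y: L³/(3EI) = 507/EI.
With EI = 47000 kip·ft²: δ_0 = 1.6536 ft and δ_{YY} = 0.010786 ft/kip.
Compatibility — the spring shortens by R_Y/k under the reaction it provides: δ_0 − R_Y·δ_{YY} = R_Y/k. With 1/k = 1/(1190×12) ft/kip = 0.00007 ft/kip, R_Y = δ_0 / (δ_{YY} + 1/k) = 1.6536 / (0.010786 + 0.00007) = 152.3 kip.

R_Y = 152.3 kip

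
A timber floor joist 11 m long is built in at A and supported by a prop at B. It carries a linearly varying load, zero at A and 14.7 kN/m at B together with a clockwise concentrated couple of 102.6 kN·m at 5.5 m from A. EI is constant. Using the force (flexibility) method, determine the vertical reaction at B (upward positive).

Remove the prop at B; the released (primary) structure is a cantilever built in at A.
Free-end deflection of the primary structure under the applied loading (downward +):
  triangular load, peak 14.7 at the free end: 11w₀L⁴/(120EI) = 19729/EI
  clockwise couple 102.6 at a = 5.5: M₀a(2L − a)/(2EI) = 4655/EI
  δ_0 = 24384/EI
Flexibility coefficient — unit upward force at B: δ_{BB} = L³/(3EI) = 443.7/EI.
The prop prevents deflection at B: R_B = δ_0/δ_{BB} = 24384/443.7 = 54.96 kN.

R_B = 54.96 kN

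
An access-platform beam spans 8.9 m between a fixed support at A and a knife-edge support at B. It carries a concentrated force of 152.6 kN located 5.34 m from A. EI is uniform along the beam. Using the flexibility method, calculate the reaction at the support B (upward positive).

R_B = 65.92 kN

Choose R_B as the redundant. The primary structure is the cantilever fixed at A.
Deflection at B on the released cantilever, summing each load's contribution:
  point load 152.6 at a = 5.34: Pa²(3L − a)/(6EI) = 15491/EI
Flexibility coefficient — unit upward force at B: δ_{BB} = L³/(3EI) = 235/EI.
The prop prevents deflection at B: R_B = δ_0/δ_{BB} = 15491/235 = 65.92 kN.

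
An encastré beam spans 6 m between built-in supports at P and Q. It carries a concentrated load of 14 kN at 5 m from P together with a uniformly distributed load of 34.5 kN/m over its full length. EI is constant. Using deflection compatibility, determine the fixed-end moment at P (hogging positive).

M_P = 105.4 kN·m

Take the two fixed-end moments M_P, M_Q as redundants; the released structure is the simple span PQ.
Simple-span end rotations at P and Q under the given loads:
  at P: point load 14 at a = 5: Pab(L + b)/(6LEI) = 13.61/EI
  at Q: point load 14 at a = 5: Pab(L + a)/(6LEI) = 21.39/EI
  at P: UDL 34.5: wL³/(24EI) = 310.5/EI
  at Q: UDL 34.5: wL³/(24EI) = 310.5/EI
  θ_P0 = 324.1/EI,  θ_Q0 = 331.9/EI
Flexibility coefficients: a unit moment at one end gives L/(3EI) there and L/(6EI) at the far end, so f₁₁ = f₂₂ = 2/EI and f₁₂ = f₂₁ = 1/EI.
Compatibility — zero rotation at each built-in end:
  2 M_P + 1 M_Q = 324.1
  1 M_P + 2 M_Q = 331.9
Solving the pair gives M_P = 105.4 kN·m and M_Q = 113.2 kN·m (hogging).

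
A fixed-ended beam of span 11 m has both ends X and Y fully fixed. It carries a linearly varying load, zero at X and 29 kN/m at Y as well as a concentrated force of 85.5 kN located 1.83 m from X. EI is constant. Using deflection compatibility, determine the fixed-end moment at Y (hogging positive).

M_Y = 197.1 kN·m

Release both end moments; the primary structure is a simply-supported span XY with redundants M_X and M_Y.
Simple-span end rotations at X and Y under the given loads:
  at X: triangular load, peak 29: 7w₀L³/(360EI) = 750.5/EI
  at Y: triangular load, peak 29: w₀L³/(45EI) = 857.8/EI
  at X: point load 85.5 at a = 1.83: Pab(L + b)/(6LEI) = 438.5/EI
  at Y: point load 85.5 at a = 1.83: Pab(L + a)/(6LEI) = 278.9/EI
  θ_X0 = 1189/EI,  θ_Y0 = 1137/EI
Flexibility coefficients: a unit moment at one end gives L/(3EI) there and L/(6EI) at the far end, so f₁₁ = f₂₂ = 3.667/EI and f₁₂ = f₂₁ = 1.833/EI.
Compatibility — zero rotation at each built-in end:
  3.667 M_X + 1.833 M_Y = 1189
  1.833 M_X + 3.667 M_Y = 1137
Solving the pair gives M_X = 225.7 kN·m and M_Y = 197.1 kN·m (hogging).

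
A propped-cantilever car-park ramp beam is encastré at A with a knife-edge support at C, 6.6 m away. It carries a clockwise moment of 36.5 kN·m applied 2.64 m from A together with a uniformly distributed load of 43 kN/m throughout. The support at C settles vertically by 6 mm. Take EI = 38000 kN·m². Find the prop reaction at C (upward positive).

Take the reaction at C as the redundant and release it; the primary structure is a cantilever fixed at A.
Downward deflection at the released point C due to the loads:
  clockwise couple 36.5 at a = 2.64: M₀a(2L − a)/(2EI) = 508.8/EI
  UDL 43: wL⁴/(8EI) = 10199/EI
  δ_0 = 10708/EI
Tip deflection under a unit load at C: L³/(3EI) = 95.83/EI.
With EI = 38000 kN·m²: δ_0 = 0.28178 m and δ_{CC} = 0.002522 m/kN.
Compatibility — the beam at C must follow the support down by 0.006 m: δ_0 − R_C·δ_{CC} = 0.006, so R_C = (0.28178 − 0.006)/0.002522 = 109.4 kN.

R_C = 109.4 kN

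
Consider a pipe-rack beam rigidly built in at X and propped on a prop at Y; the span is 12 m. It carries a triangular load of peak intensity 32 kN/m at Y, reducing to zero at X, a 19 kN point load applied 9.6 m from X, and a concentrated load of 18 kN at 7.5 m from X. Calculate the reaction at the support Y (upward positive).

Choose R_Y as the redundant. The primary structure is the cantilever fixed at X.
Downward deflection at the released point Y due to the loads:
  triangular load, peak 32 at the free end: 11w₀L⁴/(120EI) = 60826/EI
  point load 19 at a = 9.6: Pa²(3L − a)/(6EI) = 7705/EI
  point load 18 at a = 7.5: Pa²(3L − a)/(6EI) = 4809/EI
  δ_0 = 73340/EI
Flexibility coefficient — unit upward force at Y: δ_{YY} = L³/(3EI) = 576/EI.
Compatibility at Y: δ_0 − R_Y·δ_{YY} = 0, so R_Y = 73340/576 = 127.3 kN.

R_Y = 127.3 kN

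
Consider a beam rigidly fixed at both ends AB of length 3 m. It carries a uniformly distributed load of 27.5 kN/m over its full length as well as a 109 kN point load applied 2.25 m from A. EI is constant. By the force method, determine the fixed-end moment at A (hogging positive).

M_A = 35.95 kN·m

Release both end moments; the primary structure is a simply-supported span AB with redundants M_A and M_B.
Simple-span end rotations at A and B under the given loads:
  at A: UDL 27.5: wL³/(24EI) = 30.94/EI
  at B: UDL 27.5: wL³/(24EI) = 30.94/EI
  at A: point load 109 at a = 2.25: Pab(L + b)/(6LEI) = 38.32/EI
  at B: point load 109 at a = 2.25: Pab(L + a)/(6LEI) = 53.65/EI
  θ_A0 = 69.26/EI,  θ_B0 = 84.59/EI
Flexibility coefficients: a unit moment at one end gives L/(3EI) there and L/(6EI) at the far end, so f₁₁ = f₂₂ = 1/EI and f₁₂ = f₂₁ = 0.5/EI.
Compatibility — zero rotation at each built-in end:
  1 M_A + 0.5 M_B = 69.26
  0.5 M_A + 1 M_B = 84.59
Solving the pair gives M_A = 35.95 kN·m and M_B = 66.61 kN·m (hogging).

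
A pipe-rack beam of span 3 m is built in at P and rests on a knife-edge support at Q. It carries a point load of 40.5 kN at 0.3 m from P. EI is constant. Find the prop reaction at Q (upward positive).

R_Q = 0.5873 kN

Take the reaction at Q as the redundant and release it; the primary structure is a cantilever fixed at P.
Downward deflection at the released point Q due to the loads:
  point load 40.5 at a = 0.3: Pa²(3L − a)/(6EI) = 5.285/EI
Tip deflection under a unit load at Q: L³/(3EI) = 9/EI.
The prop prevents deflection at Q: R_Q = δ_0/δ_{QQ} = 5.285/9 = 0.5873 kN.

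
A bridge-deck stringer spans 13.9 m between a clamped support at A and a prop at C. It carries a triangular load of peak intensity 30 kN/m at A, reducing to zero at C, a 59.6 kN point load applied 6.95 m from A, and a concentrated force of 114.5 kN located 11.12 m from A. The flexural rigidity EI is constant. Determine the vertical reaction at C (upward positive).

R_C = 140.9 kN

Release the roller at C. Primary structure: cantilever fixed at A.
Free-end deflection of the primary structure under the applied loading (downward +):
  triangular load, peak 30 at the fixed end: w₀L⁴/(30EI) = 37330/EI
  point load 59.6 at a = 6.95: Pa²(3L − a)/(6EI) = 16673/EI
  point load 114.5 at a = 11.12: Pa²(3L − a)/(6EI) = 72161/EI
  δ_0 = 126164/EI
Flexibility coefficient — unit upward force at C: δ_{CC} = L³/(3EI) = 895.2/EI.
Compatibility at C: δ_0 − R_C·δ_{CC} = 0, so R_C = 126164/895.2 = 140.9 kN.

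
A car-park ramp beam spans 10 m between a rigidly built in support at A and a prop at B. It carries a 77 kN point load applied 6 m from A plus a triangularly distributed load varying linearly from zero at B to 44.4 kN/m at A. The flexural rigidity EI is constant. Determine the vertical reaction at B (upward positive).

Take the reaction at B as the redundant and release it; the primary structure is a cantilever fixed at A.
Free-end deflection of the primary structure under the applied loading (downward +):
  point load 77 at a = 6: Pa²(3L − a)/(6EI) = 11088/EI
  triangular load, peak 44.4 at the fixed end: w₀L⁴/(30EI) = 14800/EI
  δ_0 = 25888/EI
Tip deflection under a unit load at B: L³/(3EI) = 333.3/EI.
Compatibility at B: δ_0 − R_B·δ_{BB} = 0, so R_B = 25888/333.3 = 77.66 kN.

R_B = 77.66 kN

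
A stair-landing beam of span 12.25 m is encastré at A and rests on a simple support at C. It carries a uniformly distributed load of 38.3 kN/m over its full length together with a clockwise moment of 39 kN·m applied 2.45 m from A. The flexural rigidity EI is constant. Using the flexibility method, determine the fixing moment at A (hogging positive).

M_A = 736.4 kN·m

Choose R_C as the redundant. The primary structure is the cantilever fixed at A.
Free-end deflection of the primary structure under the applied loading (downward +):
  UDL 38.3: wL⁴/(8EI) = 107809/EI
  clockwise couple 39 at a = 2.45: M₀a(2L − a)/(2EI) = 1053/EI
  δ_0 = 108862/EI
Flexibility coefficient — unit upward force at C: δ_{CC} = L³/(3EI) = 612.8/EI.
The prop prevents deflection at C: R_C = δ_0/δ_{CC} = 108862/612.8 = 177.7 kN.
Moment equilibrium about A: M_A = Σ(load moments about A) − R_C·L = 2913 − 177.7×12.25 = 736.4 kN·m.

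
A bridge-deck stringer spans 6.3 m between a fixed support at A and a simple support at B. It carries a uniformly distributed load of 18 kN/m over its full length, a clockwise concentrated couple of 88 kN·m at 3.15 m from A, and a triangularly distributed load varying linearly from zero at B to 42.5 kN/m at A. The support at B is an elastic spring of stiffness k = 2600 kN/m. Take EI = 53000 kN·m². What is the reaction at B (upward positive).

R_B = 68.31 kN

Take the reaction at B as the redundant and release it; the primary structure is a cantilever fixed at A.
Deflection at B on the released cantilever, summing each load's contribution:
  UDL 18: wL⁴/(8EI) = 3544/EI
  clockwise couple 88 at a = 3.15: M₀a(2L − a)/(2EI) = 1310/EI
  triangular load, peak 42.5 at the fixed end: w₀L⁴/(30EI) = 2232/EI
  δ_0 = 7086/EI
Tip deflection under a unit load at B: L³/(3EI) = 83.35/EI.
With EI = 53000 kN·m²: δ_0 = 0.1337 m and δ_{BB} = 0.001573 m/kN.
Compatibility — the spring shortens by R_B/k under the reaction it provides: δ_0 − R_B·δ_{BB} = R_B/k. With 1/k = 0.000385 m/kN, R_B = δ_0 / (δ_{BB} + 1/k) = 0.1337 / (0.001573 + 0.000385) = 68.31 kN.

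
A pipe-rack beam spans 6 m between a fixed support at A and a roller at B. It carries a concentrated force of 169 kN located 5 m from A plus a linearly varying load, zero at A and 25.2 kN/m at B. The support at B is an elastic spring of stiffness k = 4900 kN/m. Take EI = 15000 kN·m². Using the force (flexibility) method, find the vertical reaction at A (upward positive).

R_A = 82.76 kN

Remove the prop at B; the released (primary) structure is a cantilever built in at A.
Primary-structure tip deflection at B by superposition:
  point load 169 at a = 5: Pa²(3L − a)/(6EI) = 9154/EI
  triangular load, peak 25.2 at the free end: 11w₀L⁴/(120EI) = 2994/EI
  δ_0 = 12148/EI
Flexibility coefficient — unit upward force at B: δ_{BB} = L³/(3EI) = 72/EI.
With EI = 15000 kN·m²: δ_0 = 0.80986 m and δ_{BB} = 0.0048 m/kN.
Compatibility — the spring shortens by R_B/k under the reaction it provides: δ_0 − R_B·δ_{BB} = R_B/k. With 1/k = 0.000204 m/kN, R_B = δ_0 / (δ_{BB} + 1/k) = 0.80986 / (0.0048 + 0.000204) = 161.8 kN.
Vertical equilibrium: R_A = ΣP − R_B = 244.6 − 161.8 = 82.76 kN.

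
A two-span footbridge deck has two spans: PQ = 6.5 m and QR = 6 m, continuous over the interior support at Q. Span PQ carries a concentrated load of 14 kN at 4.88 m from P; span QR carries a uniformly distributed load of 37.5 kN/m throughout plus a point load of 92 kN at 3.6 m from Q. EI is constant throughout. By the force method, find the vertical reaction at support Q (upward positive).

R_Q = 202.5 kN

Release continuity at Q by inserting a hinge; the redundant is the internal moment M_Q. The primary structure is two simply-supported spans PQ and QR.
Rotations at Q on the released spans (each span's end-slope, ×1/EI):
  span PQ: point load 14 at a = 4.88: Pab(L + a)/(6LEI) = 32.3/EI
  span QR: UDL 37.5: wL³/(24EI) = 337.5/EI
  span QR: point load 92 at a = 3.6: Pab(L + b)/(6LEI) = 185.5/EI
  relative rotation θ_0 = (32.3 + 523)/EI = 555.3/EI
A unit hogging moment at Q produces rotation L₁/(3EI) + L₂/(3EI) = 4.167/EI.
Compatibility: M_Q·(L₁+L₂)/(3EI) = θ_0, giving M_Q = 133.3 kN·m (hogging).
Span PQ, ΣM about P with M_Q applied at Q: R_Q^{PQ}·6.5 = 68.32 + 133.3, so R_Q^{PQ} = 31.01 kN and R_P = 14 − 31.01 = -17.01 kN.
Span QR, ΣM about R: R_Q^{QR}·6 = 895.8 + 133.3, so R_Q^{QR} = 171.5 kN and R_R = 317 − 171.5 = 145.5 kN.
R_Q = 31.01 + 171.5 = 202.5 kN.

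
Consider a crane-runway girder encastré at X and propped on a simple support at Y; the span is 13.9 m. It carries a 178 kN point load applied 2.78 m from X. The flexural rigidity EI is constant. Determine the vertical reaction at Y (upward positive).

R_Y = 9.968 kN

Release the roller at Y. Primary structure: cantilever fixed at X.
Downward deflection at the released point Y due to the loads:
  point load 178 at a = 2.78: Pa²(3L − a)/(6EI) = 8923/EI
Tip deflection under a unit load at Y: L³/(3EI) = 895.2/EI.
The prop prevents deflection at Y: R_Y = δ_0/δ_{YY} = 8923/895.2 = 9.968 kN.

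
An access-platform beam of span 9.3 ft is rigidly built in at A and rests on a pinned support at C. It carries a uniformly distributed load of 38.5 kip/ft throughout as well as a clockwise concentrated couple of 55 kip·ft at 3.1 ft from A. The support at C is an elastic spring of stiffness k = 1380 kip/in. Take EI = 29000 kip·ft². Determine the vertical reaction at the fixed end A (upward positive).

Remove the prop at C; the released (primary) structure is a cantilever built in at A.
Downward deflection at the released point C due to the loads:
  UDL 38.5: wL⁴/(8EI) = 36000/EI
  clockwise couple 55 at a = 3.1: M₀a(2L − a)/(2EI) = 1321/EI
  δ_0 = 37321/EI
Tip deflection under a unit load at C: L³/(3EI) = 268.1/EI.
With EI = 29000 kip·ft²: δ_0 = 1.2869 ft and δ_{CC} = 0.009245 ft/kip.
Compatibility — the spring shortens by R_C/k under the reaction it provides: δ_0 − R_C·δ_{CC} = R_C/k. With 1/k = 1/(1380×12) ft/kip = 0.00006 ft/kip, R_C = δ_0 / (δ_{CC} + 1/k) = 1.2869 / (0.009245 + 0.00006) = 138.3 kip.
Vertical equilibrium: R_A = ΣP − R_C = 358.1 − 138.3 = 219.8 kip.

R_A = 219.8 kip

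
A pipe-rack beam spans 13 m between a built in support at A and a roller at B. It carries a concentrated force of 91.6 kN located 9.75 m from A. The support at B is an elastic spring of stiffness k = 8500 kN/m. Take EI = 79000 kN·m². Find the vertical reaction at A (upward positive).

R_A = 34.36 kN

Choose R_B as the redundant. The primary structure is the cantilever fixed at A.
Downward deflection at the released point B due to the loads:
  point load 91.6 at a = 9.75: Pa²(3L − a)/(6EI) = 42450/EI
Tip deflection under a unit load at B: L³/(3EI) = 732.3/EI.
With EI = 79000 kN·m²: δ_0 = 0.53734 m and δ_{BB} = 0.00927 m/kN.
Compatibility — the spring shortens by R_B/k under the reaction it provides: δ_0 − R_B·δ_{BB} = R_B/k. With 1/k = 0.000118 m/kN, R_B = δ_0 / (δ_{BB} + 1/k) = 0.53734 / (0.00927 + 0.000118) = 57.24 kN.
Vertical equilibrium: R_A = ΣP − R_B = 91.6 − 57.24 = 34.36 kN.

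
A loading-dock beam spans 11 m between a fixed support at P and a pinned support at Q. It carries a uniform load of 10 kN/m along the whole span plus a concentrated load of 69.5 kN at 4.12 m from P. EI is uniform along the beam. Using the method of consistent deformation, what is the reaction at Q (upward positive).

Take the reaction at Q as the redundant and release it; the primary structure is a cantilever fixed at P.
Primary-structure tip deflection at Q by superposition:
  UDL 10: wL⁴/(8EI) = 18301/EI
  point load 69.5 at a = 4.12: Pa²(3L − a)/(6EI) = 5678/EI
  δ_0 = 23980/EI
Flexibility coefficient — unit upward force at Q: δ_{QQ} = L³/(3EI) = 443.7/EI.
The prop prevents deflection at Q: R_Q = δ_0/δ_{QQ} = 23980/443.7 = 54.05 kN.

R_Q = 54.05 kN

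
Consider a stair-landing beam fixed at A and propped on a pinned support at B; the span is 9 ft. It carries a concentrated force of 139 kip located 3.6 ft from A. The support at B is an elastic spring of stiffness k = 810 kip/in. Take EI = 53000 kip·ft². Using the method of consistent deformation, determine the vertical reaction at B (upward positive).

Choose R_B as the redundant. The primary structure is the cantilever fixed at A.
Deflection at B on the released cantilever, summing each load's contribution:
  point load 139 at a = 3.6: Pa²(3L − a)/(6EI) = 7026/EI
Flexibility coefficient — unit upward force at B: δ_{BB} = L³/(3EI) = 243/EI.
With EI = 53000 kip·ft²: δ_0 = 0.13256 ft and δ_{BB} = 0.004585 ft/kip.
Compatibility — the spring shortens by R_B/k under the reaction it provides: δ_0 − R_B·δ_{BB} = R_B/k. With 1/k = 1/(810×12) ft/kip = 0.000103 ft/kip, R_B = δ_0 / (δ_{BB} + 1/k) = 0.13256 / (0.004585 + 0.000103) = 28.28 kip.

R_B = 28.28 kip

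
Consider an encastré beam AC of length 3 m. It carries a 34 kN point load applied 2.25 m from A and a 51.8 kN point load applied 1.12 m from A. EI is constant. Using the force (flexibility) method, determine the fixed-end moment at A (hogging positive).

Take the two fixed-end moments M_A, M_C as redundants; the released structure is the simple span AC.
Simple-span end rotations at A and C under the given loads:
  at A: point load 34 at a = 2.25: Pab(L + b)/(6LEI) = 11.95/EI
  at C: point load 34 at a = 2.25: Pab(L + a)/(6LEI) = 16.73/EI
  at A: point load 51.8 at a = 1.12: Pab(L + b)/(6LEI) = 29.57/EI
  at C: point load 51.8 at a = 1.12: Pab(L + a)/(6LEI) = 24.96/EI
  θ_A0 = 41.52/EI,  θ_C0 = 41.7/EI
Flexibility coefficients: a unit moment at one end gives L/(3EI) there and L/(6EI) at the far end, so f₁₁ = f₂₂ = 1/EI and f₁₂ = f₂₁ = 0.5/EI.
Compatibility — zero rotation at each built-in end:
  1 M_A + 0.5 M_C = 41.52
  0.5 M_A + 1 M_C = 41.7
Solving the pair gives M_A = 27.56 kN·m and M_C = 27.92 kN·m (hogging).

M_A = 27.56 kN·m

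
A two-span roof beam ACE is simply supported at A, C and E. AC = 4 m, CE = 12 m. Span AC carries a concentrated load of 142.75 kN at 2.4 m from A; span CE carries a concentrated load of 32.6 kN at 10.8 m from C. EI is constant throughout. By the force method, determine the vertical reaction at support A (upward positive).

Insert a hinge at C; M_C is the redundant, and each span becomes simply supported.
Rotations at C on the released spans (each span's end-slope, ×1/EI):
  span AC: point load 142.75 at a = 2.4: Pab(L + a)/(6LEI) = 146.2/EI
  span CE: point load 32.6 at a = 10.8: Pab(L + b)/(6LEI) = 77.46/EI
  relative rotation θ_0 = (146.2 + 77.46)/EI = 223.6/EI
A unit hogging moment at C produces rotation L₁/(3EI) + L₂/(3EI) = 5.333/EI.
Compatibility: M_C·(L₁+L₂)/(3EI) = θ_0, giving M_C = 41.93 kN·m (hogging).
Span AC, ΣM about A with M_C applied at C: R_C^{AC}·4 = 342.6 + 41.93, so R_C^{AC} = 96.13 kN and R_A = 142.8 − 96.13 = 46.62 kN.

R_A = 46.62 kN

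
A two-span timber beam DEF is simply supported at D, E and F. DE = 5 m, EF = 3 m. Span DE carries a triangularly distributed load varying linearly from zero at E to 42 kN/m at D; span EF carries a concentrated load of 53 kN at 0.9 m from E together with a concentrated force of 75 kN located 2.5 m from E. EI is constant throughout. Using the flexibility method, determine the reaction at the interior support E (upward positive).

R_E = 114.3 kN

Take M_E as the redundant. Released structure: two simple spans DE and EF with a hinge at E.
Discontinuity in slope at E on the released structure — sum the simple-span end rotations:
  span DE: triangular load, peak 42: 7w₀L³/(360EI) = 102.1/EI
  span EF: point load 53 at a = 0.9: Pab(L + b)/(6LEI) = 28.38/EI
  span EF: point load 75 at a = 2.5: Pab(L + b)/(6LEI) = 18.23/EI
  relative rotation θ_0 = (102.1 + 46.61)/EI = 148.7/EI
A unit hogging moment at E produces rotation L₁/(3EI) + L₂/(3EI) = 2.667/EI.
Slope continuity at E: θ_0 = M_E·2.667/EI, so M_E = 148.7/2.667 = 55.76 kN·m (hogging).
Span DE, ΣM about D with M_E applied at E: R_E^{DE}·5 = 175 + 55.76, so R_E^{DE} = 46.15 kN and R_D = 105 − 46.15 = 58.85 kN.
Span EF, ΣM about F: R_E^{EF}·3 = 148.8 + 55.76, so R_E^{EF} = 68.19 kN and R_F = 128 − 68.19 = 59.81 kN.
R_E = 46.15 + 68.19 = 114.3 kN.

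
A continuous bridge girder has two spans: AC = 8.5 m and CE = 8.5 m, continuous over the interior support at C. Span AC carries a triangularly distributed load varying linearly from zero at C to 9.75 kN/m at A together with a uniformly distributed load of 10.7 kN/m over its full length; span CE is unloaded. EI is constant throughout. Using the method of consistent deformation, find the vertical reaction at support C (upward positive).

R_C = 75.49 kN

Take M_C as the redundant. Released structure: two simple spans AC and CE with a hinge at C.
Discontinuity in slope at C on the released structure — sum the simple-span end rotations:
  span AC: triangular load, peak 9.75: 7w₀L³/(360EI) = 116.4/EI
  span AC: UDL 10.7: wL³/(24EI) = 273.8/EI
  relative rotation θ_0 = (390.2 + 0)/EI = 390.2/EI
A unit hogging moment at C produces rotation L₁/(3EI) + L₂/(3EI) = 5.667/EI.
Slope continuity at C: θ_0 = M_C·5.667/EI, so M_C = 390.2/5.667 = 68.86 kN·m (hogging).
Span AC, ΣM about A with M_C applied at C: R_C^{AC}·8.5 = 503.9 + 68.86, so R_C^{AC} = 67.39 kN and R_A = 132.4 − 67.39 = 65 kN.
Span CE, ΣM about E: R_C^{CE}·8.5 = 0 + 68.86, so R_C^{CE} = 8.102 kN and R_E = 0 − 8.102 = -8.102 kN.
R_C = 67.39 + 8.102 = 75.49 kN.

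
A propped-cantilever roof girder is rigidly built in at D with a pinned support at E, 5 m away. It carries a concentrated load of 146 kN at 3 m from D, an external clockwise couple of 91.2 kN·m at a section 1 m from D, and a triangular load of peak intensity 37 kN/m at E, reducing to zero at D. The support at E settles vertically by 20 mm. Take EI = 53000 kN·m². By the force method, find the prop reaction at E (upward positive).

Release the roller at E. Primary structure: cantilever fixed at D.
Deflection at E on the released cantilever, summing each load's contribution:
  point load 146 at a = 3: Pa²(3L − a)/(6EI) = 2628/EI
  clockwise couple 91.2 at a = 1: M₀a(2L − a)/(2EI) = 410.4/EI
  triangular load, peak 37 at the free end: 11w₀L⁴/(120EI) = 2120/EI
  δ_0 = 5158/EI
Tip deflection under a unit load at E: L³/(3EI) = 41.67/EI.
With EI = 53000 kN·m²: δ_0 = 0.097324 m and δ_{EE} = 0.000786 m/kN.
Compatibility — the beam at E must follow the support down by 0.02 m: δ_0 − R_E·δ_{EE} = 0.02, so R_E = (0.097324 − 0.02)/0.000786 = 98.36 kN.

R_E = 98.36 kN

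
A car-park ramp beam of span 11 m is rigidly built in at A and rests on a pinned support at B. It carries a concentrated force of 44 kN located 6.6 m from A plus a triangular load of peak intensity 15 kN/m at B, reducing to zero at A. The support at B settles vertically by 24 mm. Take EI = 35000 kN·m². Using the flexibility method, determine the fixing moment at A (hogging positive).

Remove the prop at B; the released (primary) structure is a cantilever built in at A.
Deflection at B on the released cantilever, summing each load's contribution:
  point load 44 at a = 6.6: Pa²(3L − a)/(6EI) = 8433/EI
  triangular load, peak 15 at the free end: 11w₀L⁴/(120EI) = 20131/EI
  δ_0 = 28565/EI
Flexibility coefficient — unit upward force at B: δ_{BB} = L³/(3EI) = 443.7/EI.
With EI = 35000 kN·m²: δ_0 = 0.81613 m and δ_{BB} = 0.012676 m/kN.
Compatibility — the beam at B must follow the support down by 0.024 m: δ_0 − R_B·δ_{BB} = 0.024, so R_B = (0.81613 − 0.024)/0.012676 = 62.49 kN.
Moment equilibrium about A: M_A = Σ(load moments about A) − R_B·L = 895.4 − 62.49×11 = 208 kN·m.

M_A = 208 kN·m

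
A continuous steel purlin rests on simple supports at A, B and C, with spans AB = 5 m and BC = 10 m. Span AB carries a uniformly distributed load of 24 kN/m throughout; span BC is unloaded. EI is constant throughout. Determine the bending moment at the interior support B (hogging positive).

Take M_B as the redundant. Released structure: two simple spans AB and BC with a hinge at B.
Discontinuity in slope at B on the released structure — sum the simple-span end rotations:
  span AB: UDL 24: wL³/(24EI) = 125/EI
  relative rotation θ_0 = (125 + 0)/EI = 125/EI
A unit hogging moment at B produces rotation L₁/(3EI) + L₂/(3EI) = 5/EI.
Compatibility: M_B·(L₁+L₂)/(3EI) = θ_0, giving M_B = 25 kN·m (hogging).

M_B = 25 kN·m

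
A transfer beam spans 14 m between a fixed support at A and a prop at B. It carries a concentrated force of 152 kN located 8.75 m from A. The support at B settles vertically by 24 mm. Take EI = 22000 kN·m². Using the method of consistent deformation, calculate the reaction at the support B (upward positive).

R_B = 69.93 kN

Choose R_B as the redundant. The primary structure is the cantilever fixed at A.
Free-end deflection of the primary structure under the applied loading (downward +):
  point load 152 at a = 8.75: Pa²(3L − a)/(6EI) = 64491/EI
Tip deflection under a unit load at B: L³/(3EI) = 914.7/EI.
With EI = 22000 kN·m²: δ_0 = 2.9314 m and δ_{BB} = 0.041576 m/kN.
Compatibility — the beam at B must follow the support down by 0.024 m: δ_0 − R_B·δ_{BB} = 0.024, so R_B = (2.9314 − 0.024)/0.041576 = 69.93 kN.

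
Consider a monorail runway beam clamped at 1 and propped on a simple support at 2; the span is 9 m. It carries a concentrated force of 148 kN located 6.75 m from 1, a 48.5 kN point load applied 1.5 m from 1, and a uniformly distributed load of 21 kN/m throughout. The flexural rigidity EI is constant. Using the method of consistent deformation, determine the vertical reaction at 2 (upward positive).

Choose R_2 as the redundant. The primary structure is the cantilever fixed at 1.
Downward deflection at the released point 2 due to the loads:
  point load 148 at a = 6.75: Pa²(3L − a)/(6EI) = 22758/EI
  point load 48.5 at a = 1.5: Pa²(3L − a)/(6EI) = 463.8/EI
  UDL 21: wL⁴/(8EI) = 17223/EI
  δ_0 = 40445/EI
Tip deflection under a unit load at 2: L³/(3EI) = 243/EI.
Compatibility at 2: δ_0 − R_2·δ_{22} = 0, so R_2 = 40445/243 = 166.4 kN.

R_2 = 166.4 kN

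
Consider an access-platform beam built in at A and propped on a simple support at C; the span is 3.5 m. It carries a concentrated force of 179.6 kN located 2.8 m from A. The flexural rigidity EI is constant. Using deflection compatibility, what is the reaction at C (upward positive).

Release the roller at C. Primary structure: cantilever fixed at A.
Deflection at C on the released cantilever, summing each load's contribution:
  point load 179.6 at a = 2.8: Pa²(3L − a)/(6EI) = 1807/EI
Flexibility coefficient — unit upward force at C: δ_{CC} = L³/(3EI) = 14.29/EI.
The prop prevents deflection at C: R_C = δ_0/δ_{CC} = 1807/14.29 = 126.4 kN.

R_C = 126.4 kN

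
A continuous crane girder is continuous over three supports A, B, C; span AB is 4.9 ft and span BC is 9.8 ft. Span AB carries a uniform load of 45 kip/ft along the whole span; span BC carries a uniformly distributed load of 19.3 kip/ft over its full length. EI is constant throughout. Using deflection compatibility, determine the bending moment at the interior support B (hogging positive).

M_B = 199.5 kip·ft

Take M_B as the redundant. Released structure: two simple spans AB and BC with a hinge at B.
End slopes at the hinge B, treating each span as simply supported:
  span AB: UDL 45: wL³/(24EI) = 220.6/EI
  span BC: UDL 19.3: wL³/(24EI) = 756.9/EI
  relative rotation θ_0 = (220.6 + 756.9)/EI = 977.5/EI
A unit hogging moment at B produces rotation L₁/(3EI) + L₂/(3EI) = 4.9/EI.
Compatibility: M_B·(L₁+L₂)/(3EI) = θ_0, giving M_B = 199.5 kip·ft (hogging).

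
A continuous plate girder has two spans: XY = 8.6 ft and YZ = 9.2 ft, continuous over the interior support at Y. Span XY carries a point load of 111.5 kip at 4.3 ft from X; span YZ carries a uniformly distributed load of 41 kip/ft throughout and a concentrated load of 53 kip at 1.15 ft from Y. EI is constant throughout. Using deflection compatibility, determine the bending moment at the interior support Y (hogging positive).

M_Y = 336.9 kip·ft

Insert a hinge at Y; M_Y is the redundant, and each span becomes simply supported.
Rotations at Y on the released spans (each span's end-slope, ×1/EI):
  span XY: point load 111.5 at a = 4.3: Pab(L + a)/(6LEI) = 515.4/EI
  span YZ: UDL 41: wL³/(24EI) = 1330/EI
  span YZ: point load 53 at a = 1.15: Pab(L + b)/(6LEI) = 153.3/EI
  relative rotation θ_0 = (515.4 + 1484)/EI = 1999/EI
A unit hogging moment at Y produces rotation L₁/(3EI) + L₂/(3EI) = 5.933/EI.
Compatibility: M_Y·(L₁+L₂)/(3EI) = θ_0, giving M_Y = 336.9 kip·ft (hogging).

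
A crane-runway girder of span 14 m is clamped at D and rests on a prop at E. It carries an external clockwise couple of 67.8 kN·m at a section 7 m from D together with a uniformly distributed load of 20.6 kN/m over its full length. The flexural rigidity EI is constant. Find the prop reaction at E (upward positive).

R_E = 113.6 kN

Choose R_E as the redundant. The primary structure is the cantilever fixed at D.
Primary-structure tip deflection at E by superposition:
  clockwise couple 67.8 at a = 7: M₀a(2L − a)/(2EI) = 4983/EI
  UDL 20.6: wL⁴/(8EI) = 98921/EI
  δ_0 = 103904/EI
Tip deflection under a unit load at E: L³/(3EI) = 914.7/EI.
Compatibility at E: δ_0 − R_E·δ_{EE} = 0, so R_E = 103904/914.7 = 113.6 kN.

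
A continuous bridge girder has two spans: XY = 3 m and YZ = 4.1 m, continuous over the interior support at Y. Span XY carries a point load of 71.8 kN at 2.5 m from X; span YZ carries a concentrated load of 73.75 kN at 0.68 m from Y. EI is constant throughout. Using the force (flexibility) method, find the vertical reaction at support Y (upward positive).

R_Y = 140.8 kN

Release continuity at Y by inserting a hinge; the redundant is the internal moment M_Y. The primary structure is two simply-supported spans XY and YZ.
Discontinuity in slope at Y on the released structure — sum the simple-span end rotations:
  span XY: point load 71.8 at a = 2.5: Pab(L + a)/(6LEI) = 27.42/EI
  span YZ: point load 73.75 at a = 0.68: Pab(L + b)/(6LEI) = 52.43/EI
  relative rotation θ_0 = (27.42 + 52.43)/EI = 79.85/EI
A unit hogging moment at Y produces rotation L₁/(3EI) + L₂/(3EI) = 2.367/EI.
Compatibility: M_Y·(L₁+L₂)/(3EI) = θ_0, giving M_Y = 33.74 kN·m (hogging).
Span XY, ΣM about X with M_Y applied at Y: R_Y^{XY}·3 = 179.5 + 33.74, so R_Y^{XY} = 71.08 kN and R_X = 71.8 − 71.08 = 0.7197 kN.
Span YZ, ΣM about Z: R_Y^{YZ}·4.1 = 252.2 + 33.74, so R_Y^{YZ} = 69.75 kN and R_Z = 73.75 − 69.75 = 4.002 kN.
R_Y = 71.08 + 69.75 = 140.8 kN.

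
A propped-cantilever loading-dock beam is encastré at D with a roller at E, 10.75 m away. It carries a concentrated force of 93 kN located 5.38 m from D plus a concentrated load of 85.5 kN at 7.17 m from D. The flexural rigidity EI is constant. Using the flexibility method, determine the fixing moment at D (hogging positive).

Release the roller at E. Primary structure: cantilever fixed at D.
Downward deflection at the released point E due to the loads:
  point load 93 at a = 5.38: Pa²(3L − a)/(6EI) = 12055/EI
  point load 85.5 at a = 7.17: Pa²(3L − a)/(6EI) = 18373/EI
  δ_0 = 30428/EI
Flexibility coefficient — unit upward force at E: δ_{EE} = L³/(3EI) = 414.1/EI.
The prop prevents deflection at E: R_E = δ_0/δ_{EE} = 30428/414.1 = 73.48 kN.
Moment equilibrium about D: M_D = Σ(load moments about D) − R_E·L = 1113 − 73.48×10.75 = 323.5 kN·m.

M_D = 323.5 kN·m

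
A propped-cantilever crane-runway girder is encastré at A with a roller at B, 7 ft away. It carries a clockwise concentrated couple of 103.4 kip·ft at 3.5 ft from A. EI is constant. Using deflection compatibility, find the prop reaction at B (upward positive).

Remove the prop at B; the released (primary) structure is a cantilever built in at A.
Downward deflection at the released point B due to the loads:
  clockwise couple 103.4 at a = 3.5: M₀a(2L − a)/(2EI) = 1900/EI
Flexibility coefficient — unit upward force at B: δ_{BB} = L³/(3EI) = 114.3/EI.
Compatibility at B: δ_0 − R_B·δ_{BB} = 0, so R_B = 1900/114.3 = 16.62 kip.

R_B = 16.62 kip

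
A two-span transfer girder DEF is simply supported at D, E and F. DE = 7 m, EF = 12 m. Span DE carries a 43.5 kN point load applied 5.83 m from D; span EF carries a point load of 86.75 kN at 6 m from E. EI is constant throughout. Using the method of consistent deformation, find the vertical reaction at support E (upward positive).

R_E = 110.7 kN

Insert a hinge at E; M_E is the redundant, and each span becomes simply supported.
Rotations at E on the released spans (each span's end-slope, ×1/EI):
  span DE: point load 43.5 at a = 5.83: Pab(L + a)/(6LEI) = 90.64/EI
  span EF: point load 86.75 at a = 6: Pab(L + b)/(6LEI) = 780.8/EI
  relative rotation θ_0 = (90.64 + 780.8)/EI = 871.4/EI
A unit hogging moment at E produces rotation L₁/(3EI) + L₂/(3EI) = 6.333/EI.
Slope continuity at E: θ_0 = M_E·6.333/EI, so M_E = 871.4/6.333 = 137.6 kN·m (hogging).
Span DE, ΣM about D with M_E applied at E: R_E^{DE}·7 = 253.6 + 137.6, so R_E^{DE} = 55.88 kN and R_D = 43.5 − 55.88 = -12.38 kN.
Span EF, ΣM about F: R_E^{EF}·12 = 520.5 + 137.6, so R_E^{EF} = 54.84 kN and R_F = 86.75 − 54.84 = 31.91 kN.
R_E = 55.88 + 54.84 = 110.7 kN.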